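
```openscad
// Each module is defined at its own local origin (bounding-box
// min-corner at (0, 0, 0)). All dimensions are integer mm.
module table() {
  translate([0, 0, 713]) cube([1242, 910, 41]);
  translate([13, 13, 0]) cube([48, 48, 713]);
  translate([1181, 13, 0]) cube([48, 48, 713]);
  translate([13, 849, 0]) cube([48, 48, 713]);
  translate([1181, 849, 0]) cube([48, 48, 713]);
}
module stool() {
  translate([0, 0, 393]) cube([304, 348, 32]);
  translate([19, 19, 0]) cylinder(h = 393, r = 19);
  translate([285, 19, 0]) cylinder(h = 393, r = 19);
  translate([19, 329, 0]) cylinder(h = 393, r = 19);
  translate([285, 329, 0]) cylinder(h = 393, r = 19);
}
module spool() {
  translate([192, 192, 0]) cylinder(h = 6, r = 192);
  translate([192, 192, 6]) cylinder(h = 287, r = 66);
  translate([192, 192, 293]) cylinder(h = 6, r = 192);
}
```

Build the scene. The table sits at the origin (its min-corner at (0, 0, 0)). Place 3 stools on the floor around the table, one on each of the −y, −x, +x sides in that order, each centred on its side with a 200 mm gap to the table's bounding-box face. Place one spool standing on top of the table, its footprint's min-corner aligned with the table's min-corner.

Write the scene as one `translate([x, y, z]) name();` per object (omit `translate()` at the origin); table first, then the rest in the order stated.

table();
translate([469, -548, 0]) stool();
translate([-504, 281, 0]) stool();
translate([1442, 281, 0]) stool();
translate([0, 0, 754]) spool();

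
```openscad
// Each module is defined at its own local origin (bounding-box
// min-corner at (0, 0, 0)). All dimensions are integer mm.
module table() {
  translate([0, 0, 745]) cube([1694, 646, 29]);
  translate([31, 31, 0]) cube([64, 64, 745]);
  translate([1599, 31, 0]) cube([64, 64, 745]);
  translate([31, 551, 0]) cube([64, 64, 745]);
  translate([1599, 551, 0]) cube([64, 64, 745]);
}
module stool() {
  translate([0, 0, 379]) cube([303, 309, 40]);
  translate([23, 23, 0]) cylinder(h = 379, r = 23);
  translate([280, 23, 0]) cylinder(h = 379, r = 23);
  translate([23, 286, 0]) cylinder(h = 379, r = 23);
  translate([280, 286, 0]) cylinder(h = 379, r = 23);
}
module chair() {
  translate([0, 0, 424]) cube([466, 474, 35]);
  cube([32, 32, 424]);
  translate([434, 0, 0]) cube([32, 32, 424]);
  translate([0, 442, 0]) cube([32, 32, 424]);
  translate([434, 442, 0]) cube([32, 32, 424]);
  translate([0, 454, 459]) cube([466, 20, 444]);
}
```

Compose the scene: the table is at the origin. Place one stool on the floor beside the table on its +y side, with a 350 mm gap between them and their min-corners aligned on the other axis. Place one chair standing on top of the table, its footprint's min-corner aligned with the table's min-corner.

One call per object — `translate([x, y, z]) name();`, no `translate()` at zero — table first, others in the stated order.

table();
translate([0, 996, 0]) stool();
translate([0, 0, 774]) chair();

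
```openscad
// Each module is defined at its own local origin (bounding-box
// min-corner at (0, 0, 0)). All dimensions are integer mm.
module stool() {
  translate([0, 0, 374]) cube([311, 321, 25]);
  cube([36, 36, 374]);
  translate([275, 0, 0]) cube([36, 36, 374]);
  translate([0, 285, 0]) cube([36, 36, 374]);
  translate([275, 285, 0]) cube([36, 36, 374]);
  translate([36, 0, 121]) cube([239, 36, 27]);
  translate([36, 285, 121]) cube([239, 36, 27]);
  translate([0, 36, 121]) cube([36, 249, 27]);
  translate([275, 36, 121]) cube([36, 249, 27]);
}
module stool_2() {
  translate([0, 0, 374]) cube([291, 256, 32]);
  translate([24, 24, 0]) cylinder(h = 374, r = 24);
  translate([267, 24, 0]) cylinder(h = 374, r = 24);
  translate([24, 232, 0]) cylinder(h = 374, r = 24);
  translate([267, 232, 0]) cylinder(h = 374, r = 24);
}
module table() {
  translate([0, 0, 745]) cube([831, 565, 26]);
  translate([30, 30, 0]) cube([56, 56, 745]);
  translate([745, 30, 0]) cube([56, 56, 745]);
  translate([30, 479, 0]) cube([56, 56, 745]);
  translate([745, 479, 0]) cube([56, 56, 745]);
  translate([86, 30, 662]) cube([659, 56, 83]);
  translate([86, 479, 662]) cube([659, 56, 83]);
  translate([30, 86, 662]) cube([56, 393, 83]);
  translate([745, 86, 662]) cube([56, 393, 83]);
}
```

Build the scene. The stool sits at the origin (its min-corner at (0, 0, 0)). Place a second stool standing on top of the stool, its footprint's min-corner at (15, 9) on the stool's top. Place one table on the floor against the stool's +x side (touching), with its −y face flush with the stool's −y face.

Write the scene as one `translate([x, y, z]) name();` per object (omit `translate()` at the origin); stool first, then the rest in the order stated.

stool();
translate([15, 9, 399]) stool_2();
translate([311, 0, 0]) table();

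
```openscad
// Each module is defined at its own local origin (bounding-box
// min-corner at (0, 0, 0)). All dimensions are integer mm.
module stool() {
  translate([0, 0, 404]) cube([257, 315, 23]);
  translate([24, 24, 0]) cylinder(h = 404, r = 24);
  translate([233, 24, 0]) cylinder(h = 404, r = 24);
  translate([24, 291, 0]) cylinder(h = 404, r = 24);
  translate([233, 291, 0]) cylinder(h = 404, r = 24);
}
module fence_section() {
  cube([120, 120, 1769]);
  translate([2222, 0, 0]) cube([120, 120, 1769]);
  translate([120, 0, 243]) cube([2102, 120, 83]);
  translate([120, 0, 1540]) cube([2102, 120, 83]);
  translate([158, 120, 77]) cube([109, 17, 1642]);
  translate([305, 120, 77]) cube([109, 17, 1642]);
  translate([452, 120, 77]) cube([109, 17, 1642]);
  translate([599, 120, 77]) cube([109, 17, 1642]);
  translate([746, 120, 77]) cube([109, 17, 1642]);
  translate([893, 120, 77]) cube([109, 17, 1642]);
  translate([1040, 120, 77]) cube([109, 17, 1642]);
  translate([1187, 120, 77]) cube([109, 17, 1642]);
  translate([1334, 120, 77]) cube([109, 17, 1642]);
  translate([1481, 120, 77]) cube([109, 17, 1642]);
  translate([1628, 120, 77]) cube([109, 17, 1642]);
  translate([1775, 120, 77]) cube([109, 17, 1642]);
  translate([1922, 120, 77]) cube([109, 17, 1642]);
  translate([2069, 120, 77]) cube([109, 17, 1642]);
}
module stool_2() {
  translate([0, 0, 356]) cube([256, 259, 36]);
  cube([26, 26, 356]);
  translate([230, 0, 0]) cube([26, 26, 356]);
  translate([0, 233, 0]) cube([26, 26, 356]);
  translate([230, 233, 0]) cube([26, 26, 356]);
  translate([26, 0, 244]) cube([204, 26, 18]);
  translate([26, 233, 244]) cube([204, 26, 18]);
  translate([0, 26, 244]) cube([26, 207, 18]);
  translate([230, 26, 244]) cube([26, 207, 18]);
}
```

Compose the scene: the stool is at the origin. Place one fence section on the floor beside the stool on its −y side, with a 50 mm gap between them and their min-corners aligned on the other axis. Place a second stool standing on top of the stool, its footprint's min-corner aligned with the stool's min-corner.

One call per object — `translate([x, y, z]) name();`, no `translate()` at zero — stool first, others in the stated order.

stool();
translate([0, -187, 0]) fence_section();
translate([0, 0, 427]) stool_2();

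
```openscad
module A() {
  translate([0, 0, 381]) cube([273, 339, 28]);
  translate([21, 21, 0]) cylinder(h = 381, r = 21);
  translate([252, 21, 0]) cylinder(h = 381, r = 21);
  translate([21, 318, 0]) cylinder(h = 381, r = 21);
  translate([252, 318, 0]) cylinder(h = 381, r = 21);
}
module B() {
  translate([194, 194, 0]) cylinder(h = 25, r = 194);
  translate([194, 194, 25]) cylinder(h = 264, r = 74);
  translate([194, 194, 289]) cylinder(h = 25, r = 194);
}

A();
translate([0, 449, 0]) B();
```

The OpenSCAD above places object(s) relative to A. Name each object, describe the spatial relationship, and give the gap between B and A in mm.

The spool's nearest face is 110 mm from the stool's +y face.

A is a stool. B is a spool. The spool is on the floor beside the stool on its +y side. The gap between the spool and the stool is 110 mm.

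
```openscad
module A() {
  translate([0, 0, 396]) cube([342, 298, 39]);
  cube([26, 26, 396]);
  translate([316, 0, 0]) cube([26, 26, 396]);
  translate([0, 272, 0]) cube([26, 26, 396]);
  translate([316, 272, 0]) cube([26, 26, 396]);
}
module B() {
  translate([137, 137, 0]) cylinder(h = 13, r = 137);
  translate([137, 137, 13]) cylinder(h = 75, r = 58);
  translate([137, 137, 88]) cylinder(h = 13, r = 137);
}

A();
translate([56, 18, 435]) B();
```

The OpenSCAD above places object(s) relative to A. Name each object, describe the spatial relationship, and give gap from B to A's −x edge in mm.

The spool's min-x is at 56; the stool's min-x is 0; gap = 56 mm.

A is a stool. B is a spool. The spool is on top of the stool. The gap from the spool to the stool's −x edge is 56 mm.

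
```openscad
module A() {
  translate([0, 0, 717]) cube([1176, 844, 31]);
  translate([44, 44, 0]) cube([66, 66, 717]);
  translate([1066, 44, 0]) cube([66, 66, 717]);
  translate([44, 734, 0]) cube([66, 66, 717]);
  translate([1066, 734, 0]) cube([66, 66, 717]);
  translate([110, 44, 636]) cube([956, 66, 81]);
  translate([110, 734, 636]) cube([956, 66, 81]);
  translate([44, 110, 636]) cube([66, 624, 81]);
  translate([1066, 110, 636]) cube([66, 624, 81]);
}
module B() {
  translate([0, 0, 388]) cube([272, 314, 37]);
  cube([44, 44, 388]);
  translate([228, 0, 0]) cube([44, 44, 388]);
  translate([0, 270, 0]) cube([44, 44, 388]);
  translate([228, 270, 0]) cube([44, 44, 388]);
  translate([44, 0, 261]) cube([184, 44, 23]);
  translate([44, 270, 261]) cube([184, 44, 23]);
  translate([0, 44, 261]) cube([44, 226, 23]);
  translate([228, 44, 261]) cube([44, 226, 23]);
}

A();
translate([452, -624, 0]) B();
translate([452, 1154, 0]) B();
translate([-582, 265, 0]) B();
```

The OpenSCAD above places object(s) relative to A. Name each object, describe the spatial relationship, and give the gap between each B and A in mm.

A is a table. B is a stool. Three stools sit around the table at the −y, +y, −x sides. The gap between each stool and the table is 310 mm.

Each stool's nearest face is 310 mm from the table's bounding box.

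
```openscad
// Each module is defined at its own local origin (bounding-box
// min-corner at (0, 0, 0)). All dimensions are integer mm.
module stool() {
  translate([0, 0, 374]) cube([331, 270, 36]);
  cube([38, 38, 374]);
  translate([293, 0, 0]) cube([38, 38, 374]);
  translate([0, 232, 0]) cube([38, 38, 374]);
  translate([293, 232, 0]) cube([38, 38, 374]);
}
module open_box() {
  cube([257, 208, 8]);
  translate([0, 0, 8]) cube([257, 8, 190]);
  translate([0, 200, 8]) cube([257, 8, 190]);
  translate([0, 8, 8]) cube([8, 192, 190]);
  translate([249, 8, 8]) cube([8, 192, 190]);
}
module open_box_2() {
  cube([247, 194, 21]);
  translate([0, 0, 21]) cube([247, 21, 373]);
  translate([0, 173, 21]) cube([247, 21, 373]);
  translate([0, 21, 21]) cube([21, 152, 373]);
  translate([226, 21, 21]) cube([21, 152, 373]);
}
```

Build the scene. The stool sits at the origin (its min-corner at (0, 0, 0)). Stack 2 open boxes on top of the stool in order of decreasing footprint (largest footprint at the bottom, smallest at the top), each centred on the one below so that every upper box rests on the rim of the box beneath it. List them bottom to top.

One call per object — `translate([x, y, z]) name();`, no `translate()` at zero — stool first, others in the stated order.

stool();
translate([37, 31, 410]) open_box();
translate([42, 38, 608]) open_box_2();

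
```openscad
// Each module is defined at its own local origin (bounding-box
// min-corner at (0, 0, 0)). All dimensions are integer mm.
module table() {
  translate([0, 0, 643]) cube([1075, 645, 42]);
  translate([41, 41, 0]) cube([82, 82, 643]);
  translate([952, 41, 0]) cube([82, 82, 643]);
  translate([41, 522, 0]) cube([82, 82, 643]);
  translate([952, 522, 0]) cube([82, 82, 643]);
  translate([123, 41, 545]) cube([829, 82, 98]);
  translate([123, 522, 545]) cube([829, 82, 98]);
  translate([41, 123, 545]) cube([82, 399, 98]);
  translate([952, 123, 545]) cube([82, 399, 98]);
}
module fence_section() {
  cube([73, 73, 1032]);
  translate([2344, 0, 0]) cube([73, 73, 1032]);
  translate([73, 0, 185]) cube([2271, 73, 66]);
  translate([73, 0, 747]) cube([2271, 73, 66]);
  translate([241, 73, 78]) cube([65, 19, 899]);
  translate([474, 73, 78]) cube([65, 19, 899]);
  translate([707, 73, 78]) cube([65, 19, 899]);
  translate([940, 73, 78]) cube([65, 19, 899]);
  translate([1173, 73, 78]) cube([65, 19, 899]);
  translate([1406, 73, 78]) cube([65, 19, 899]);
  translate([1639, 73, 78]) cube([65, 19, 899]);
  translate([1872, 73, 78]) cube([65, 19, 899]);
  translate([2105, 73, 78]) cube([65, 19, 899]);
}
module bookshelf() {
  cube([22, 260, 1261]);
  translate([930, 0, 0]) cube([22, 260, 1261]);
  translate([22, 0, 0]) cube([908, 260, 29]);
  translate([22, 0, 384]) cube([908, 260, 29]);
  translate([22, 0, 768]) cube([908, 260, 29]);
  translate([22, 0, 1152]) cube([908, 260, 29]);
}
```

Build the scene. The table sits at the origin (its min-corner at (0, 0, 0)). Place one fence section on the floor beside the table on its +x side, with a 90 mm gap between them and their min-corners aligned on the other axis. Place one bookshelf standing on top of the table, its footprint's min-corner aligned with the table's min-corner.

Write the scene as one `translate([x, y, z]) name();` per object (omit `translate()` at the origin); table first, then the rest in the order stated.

table();
translate([1165, 0, 0]) fence_section();
translate([0, 0, 685]) bookshelf();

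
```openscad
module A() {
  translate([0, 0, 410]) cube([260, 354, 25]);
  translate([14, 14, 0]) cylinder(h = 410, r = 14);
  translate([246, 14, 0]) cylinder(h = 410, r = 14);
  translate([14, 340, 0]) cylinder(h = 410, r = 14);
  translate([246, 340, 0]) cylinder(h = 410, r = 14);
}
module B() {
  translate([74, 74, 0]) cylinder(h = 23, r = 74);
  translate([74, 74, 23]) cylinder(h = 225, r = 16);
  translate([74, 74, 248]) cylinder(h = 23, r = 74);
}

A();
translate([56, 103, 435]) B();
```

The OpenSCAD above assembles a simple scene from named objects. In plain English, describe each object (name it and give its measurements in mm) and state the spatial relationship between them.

A is a four-legged stool. The seat is a 260×354×25 mm slab whose top surface is at z = 435 mm; four round legs, each 28 mm in diameter, run from the floor (z = 0) to the underside of the seat, each leg's axis is inset half a diameter from the nearest pair of seat edges (so the leg's bounding box is flush with the corner).

B is a spool: two coaxial disc flanges of radius 74 mm and thickness 23 mm, joined by a core cylinder of radius 16 mm and height 225 mm. The lower flange rests on z = 0 and the three cylinders share a vertical axis.

The spool is on top of the stool, centred.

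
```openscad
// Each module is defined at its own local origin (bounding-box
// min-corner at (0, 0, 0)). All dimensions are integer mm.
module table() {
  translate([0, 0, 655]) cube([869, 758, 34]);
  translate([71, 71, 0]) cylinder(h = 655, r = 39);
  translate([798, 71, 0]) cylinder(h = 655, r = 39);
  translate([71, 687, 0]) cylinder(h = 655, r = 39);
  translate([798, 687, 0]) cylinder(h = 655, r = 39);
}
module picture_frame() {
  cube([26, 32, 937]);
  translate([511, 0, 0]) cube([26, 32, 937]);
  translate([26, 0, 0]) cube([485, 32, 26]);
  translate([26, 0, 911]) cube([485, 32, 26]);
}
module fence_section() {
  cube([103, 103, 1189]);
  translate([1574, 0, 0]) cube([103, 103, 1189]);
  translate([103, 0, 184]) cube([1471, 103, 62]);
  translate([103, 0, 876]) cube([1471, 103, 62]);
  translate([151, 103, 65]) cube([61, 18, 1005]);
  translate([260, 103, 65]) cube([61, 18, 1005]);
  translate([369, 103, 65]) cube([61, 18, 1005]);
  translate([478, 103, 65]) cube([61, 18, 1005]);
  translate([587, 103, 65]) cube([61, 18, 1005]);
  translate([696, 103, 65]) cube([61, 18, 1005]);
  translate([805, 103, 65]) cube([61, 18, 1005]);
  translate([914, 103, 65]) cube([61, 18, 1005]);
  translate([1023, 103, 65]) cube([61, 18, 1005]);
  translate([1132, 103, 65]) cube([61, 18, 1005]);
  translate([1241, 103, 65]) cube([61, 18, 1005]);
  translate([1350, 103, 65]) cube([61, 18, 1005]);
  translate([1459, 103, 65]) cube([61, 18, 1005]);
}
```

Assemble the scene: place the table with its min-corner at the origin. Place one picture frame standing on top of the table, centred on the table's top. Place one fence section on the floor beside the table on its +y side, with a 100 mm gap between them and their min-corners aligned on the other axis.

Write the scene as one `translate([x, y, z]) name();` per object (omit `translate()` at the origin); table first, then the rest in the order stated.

table();
translate([166, 363, 689]) picture_frame();
translate([0, 858, 0]) fence_section();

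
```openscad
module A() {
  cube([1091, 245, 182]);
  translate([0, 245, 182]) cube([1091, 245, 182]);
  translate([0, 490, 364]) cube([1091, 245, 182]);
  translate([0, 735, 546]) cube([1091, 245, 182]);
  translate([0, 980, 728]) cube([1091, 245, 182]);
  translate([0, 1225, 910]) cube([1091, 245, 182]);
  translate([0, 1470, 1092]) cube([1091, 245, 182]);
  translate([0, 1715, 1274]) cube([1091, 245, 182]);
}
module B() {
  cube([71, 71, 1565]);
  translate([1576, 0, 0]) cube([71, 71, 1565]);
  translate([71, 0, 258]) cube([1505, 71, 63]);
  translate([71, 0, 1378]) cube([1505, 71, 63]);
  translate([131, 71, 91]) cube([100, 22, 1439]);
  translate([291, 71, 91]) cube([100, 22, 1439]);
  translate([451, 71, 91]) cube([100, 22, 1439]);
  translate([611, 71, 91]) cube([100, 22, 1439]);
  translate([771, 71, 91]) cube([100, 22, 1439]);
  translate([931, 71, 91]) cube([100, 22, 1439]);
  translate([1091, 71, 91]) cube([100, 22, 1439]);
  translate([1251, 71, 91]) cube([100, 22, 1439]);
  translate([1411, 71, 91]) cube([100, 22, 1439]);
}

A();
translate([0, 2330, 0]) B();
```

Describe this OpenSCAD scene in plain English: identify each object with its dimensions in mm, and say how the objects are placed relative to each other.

A is a straight staircase of 8 solid steps. Each step is 1091 mm wide (x), 245 mm deep (y, the going) and 182 mm tall (the rise). The first step rests on the floor; each subsequent step sits one going further in +y and one rise higher in +z, directly behind and above the previous step with no overlap.

B is a fence section. Two 71×71 mm posts, 1565 mm tall, stand on the floor with a clear span of 1505 mm between their inner faces. Two horizontal rails of 71×63 mm section span the gap between the posts with their undersides at z = 258 mm and z = 1378 mm, flush with the posts' −y face. 9 pickets, each 100 mm wide, 22 mm thick and 1439 mm tall, are fixed to the +y face of the rails with their bottoms at z = 91 mm, evenly spaced across the span with equal gaps (rounded down to the nearest mm) at the −x end and between each pair — any rounding remainder accumulates at the +x end.

The fence section is on the floor beside the staircase on its +y side.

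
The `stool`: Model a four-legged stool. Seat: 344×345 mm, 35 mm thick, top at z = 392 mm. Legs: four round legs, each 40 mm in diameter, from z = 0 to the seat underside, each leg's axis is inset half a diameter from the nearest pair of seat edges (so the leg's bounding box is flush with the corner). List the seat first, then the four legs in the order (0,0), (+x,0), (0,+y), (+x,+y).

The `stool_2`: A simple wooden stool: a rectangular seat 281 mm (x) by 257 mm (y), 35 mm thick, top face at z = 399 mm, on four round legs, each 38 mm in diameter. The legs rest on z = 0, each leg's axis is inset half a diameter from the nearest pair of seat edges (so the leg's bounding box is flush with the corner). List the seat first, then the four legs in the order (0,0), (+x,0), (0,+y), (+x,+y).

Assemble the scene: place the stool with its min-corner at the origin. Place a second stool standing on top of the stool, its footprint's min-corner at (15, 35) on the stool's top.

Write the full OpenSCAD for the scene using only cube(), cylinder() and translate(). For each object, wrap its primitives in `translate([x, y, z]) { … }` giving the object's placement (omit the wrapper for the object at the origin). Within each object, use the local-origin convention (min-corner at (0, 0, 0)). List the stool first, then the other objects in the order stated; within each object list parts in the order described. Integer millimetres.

translate([0, 0, 357]) cube([344, 345, 35]);
translate([20, 20, 0]) cylinder(h = 357, r = 20);
translate([324, 20, 0]) cylinder(h = 357, r = 20);
translate([20, 325, 0]) cylinder(h = 357, r = 20);
translate([324, 325, 0]) cylinder(h = 357, r = 20);
translate([15, 35, 392]) {
  translate([0, 0, 364]) cube([281, 257, 35]);
  translate([19, 19, 0]) cylinder(h = 364, r = 19);
  translate([262, 19, 0]) cylinder(h = 364, r = 19);
  translate([19, 238, 0]) cylinder(h = 364, r = 19);
  translate([262, 238, 0]) cylinder(h = 364, r = 19);
}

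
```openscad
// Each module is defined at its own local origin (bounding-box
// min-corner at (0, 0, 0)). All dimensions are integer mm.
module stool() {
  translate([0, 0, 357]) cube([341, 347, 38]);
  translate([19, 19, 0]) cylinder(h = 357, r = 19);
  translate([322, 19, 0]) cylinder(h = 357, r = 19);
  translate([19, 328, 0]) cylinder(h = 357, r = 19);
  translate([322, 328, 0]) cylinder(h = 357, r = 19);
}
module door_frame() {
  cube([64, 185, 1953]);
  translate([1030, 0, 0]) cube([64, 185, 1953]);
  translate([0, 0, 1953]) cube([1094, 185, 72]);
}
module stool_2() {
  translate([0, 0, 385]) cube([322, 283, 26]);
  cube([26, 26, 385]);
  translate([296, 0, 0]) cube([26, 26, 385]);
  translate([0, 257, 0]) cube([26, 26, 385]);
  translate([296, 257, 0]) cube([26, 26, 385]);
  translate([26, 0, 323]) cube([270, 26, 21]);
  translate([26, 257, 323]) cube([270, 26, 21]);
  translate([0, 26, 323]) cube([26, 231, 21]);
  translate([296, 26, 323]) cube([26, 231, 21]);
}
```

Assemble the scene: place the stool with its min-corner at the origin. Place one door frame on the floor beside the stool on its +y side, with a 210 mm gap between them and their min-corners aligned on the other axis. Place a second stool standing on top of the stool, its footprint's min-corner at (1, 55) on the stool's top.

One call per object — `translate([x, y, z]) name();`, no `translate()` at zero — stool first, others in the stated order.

stool();
translate([0, 557, 0]) door_frame();
translate([1, 55, 395]) stool_2();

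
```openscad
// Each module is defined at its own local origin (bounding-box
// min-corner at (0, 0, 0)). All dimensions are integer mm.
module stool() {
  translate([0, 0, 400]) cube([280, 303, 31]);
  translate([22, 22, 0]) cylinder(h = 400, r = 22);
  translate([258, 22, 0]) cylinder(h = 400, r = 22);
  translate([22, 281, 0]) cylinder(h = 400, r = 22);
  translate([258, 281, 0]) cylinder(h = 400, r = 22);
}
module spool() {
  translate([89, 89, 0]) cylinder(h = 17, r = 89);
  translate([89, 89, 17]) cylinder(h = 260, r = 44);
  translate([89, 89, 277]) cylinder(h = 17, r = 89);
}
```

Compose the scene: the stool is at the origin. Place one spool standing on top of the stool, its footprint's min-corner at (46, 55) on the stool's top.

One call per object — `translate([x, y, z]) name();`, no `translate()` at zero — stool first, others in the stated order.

stool();
translate([46, 55, 431]) spool();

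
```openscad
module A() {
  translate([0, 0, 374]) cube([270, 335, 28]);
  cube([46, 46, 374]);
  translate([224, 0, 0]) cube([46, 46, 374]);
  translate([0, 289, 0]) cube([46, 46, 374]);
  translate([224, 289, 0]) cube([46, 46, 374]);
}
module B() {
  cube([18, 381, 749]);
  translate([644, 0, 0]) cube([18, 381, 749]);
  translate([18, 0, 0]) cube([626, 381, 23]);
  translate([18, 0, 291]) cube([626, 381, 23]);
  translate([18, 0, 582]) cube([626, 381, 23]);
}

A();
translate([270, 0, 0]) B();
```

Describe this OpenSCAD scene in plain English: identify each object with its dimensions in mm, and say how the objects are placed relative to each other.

A is a four-legged stool. The seat is 270×335 mm, 28 mm thick, top at z = 402 mm. It stands on four square legs, each 46×46 mm in cross-section, from z = 0 to the seat underside, each flush with a corner of the seat.

B is an open bookshelf. Two side panels, each 18 mm thick, 381 mm deep and 749 mm tall, stand 662 mm apart (outside-to-outside). Between them sit 3 shelves, each 23 mm thick and 381 mm deep, spanning the full gap between the sides. The bottom shelf rests on the floor (its underside at z = 0) and the clear gap between one shelf's top and the next shelf's underside is 268 mm.

The bookshelf is against the stool's +x side, with their −y faces flush.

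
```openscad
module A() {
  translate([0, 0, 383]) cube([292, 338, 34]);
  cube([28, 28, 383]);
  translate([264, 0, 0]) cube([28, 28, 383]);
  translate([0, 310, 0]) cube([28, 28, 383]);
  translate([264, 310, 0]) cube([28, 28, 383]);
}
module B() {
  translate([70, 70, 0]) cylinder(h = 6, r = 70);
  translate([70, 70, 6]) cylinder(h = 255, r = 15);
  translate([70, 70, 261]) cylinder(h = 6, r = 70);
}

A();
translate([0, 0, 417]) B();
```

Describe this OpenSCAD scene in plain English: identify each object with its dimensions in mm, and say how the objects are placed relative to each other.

A is a four-legged stool. The seat is a 292×338×34 mm slab whose top surface is at z = 417 mm; four square legs, each 28×28 mm in cross-section, run from the floor (z = 0) to the underside of the seat, each flush with a corner of the seat.

B is a spool: two coaxial disc flanges of radius 70 mm and thickness 6 mm, joined by a core cylinder of radius 15 mm and height 255 mm. The lower flange rests on z = 0 and the three cylinders share a vertical axis.

The spool is on top of the stool.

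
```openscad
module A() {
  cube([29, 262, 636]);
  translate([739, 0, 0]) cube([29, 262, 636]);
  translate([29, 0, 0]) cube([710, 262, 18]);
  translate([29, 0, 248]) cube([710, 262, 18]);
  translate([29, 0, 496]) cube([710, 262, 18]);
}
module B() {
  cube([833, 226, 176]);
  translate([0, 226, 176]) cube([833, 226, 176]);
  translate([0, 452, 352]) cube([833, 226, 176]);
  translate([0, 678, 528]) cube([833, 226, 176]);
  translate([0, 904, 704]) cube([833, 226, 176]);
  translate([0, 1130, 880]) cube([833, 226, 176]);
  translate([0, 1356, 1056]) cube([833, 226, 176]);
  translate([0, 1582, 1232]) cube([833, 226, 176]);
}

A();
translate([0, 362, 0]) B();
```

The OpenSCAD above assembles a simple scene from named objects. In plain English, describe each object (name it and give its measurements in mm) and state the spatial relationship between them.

A is an open bookshelf. Two side panels, each 29 mm thick, 262 mm deep and 636 mm tall, stand 768 mm apart (outside-to-outside). Between them sit 3 shelves, each 18 mm thick and 262 mm deep, spanning the full gap between the sides. The bottom shelf rests on the floor (its underside at z = 0) and the clear gap between one shelf's top and the next shelf's underside is 230 mm.

B is a run of 8 identical solid stair steps. Each tread is 833×226 mm and each step block is 176 mm high. Step 1 rests on the floor; step k is offset from step 1 by (k−1)×226 mm in y and (k−1)×176 mm in z.

The staircase is on the floor beside the bookshelf on its +y side.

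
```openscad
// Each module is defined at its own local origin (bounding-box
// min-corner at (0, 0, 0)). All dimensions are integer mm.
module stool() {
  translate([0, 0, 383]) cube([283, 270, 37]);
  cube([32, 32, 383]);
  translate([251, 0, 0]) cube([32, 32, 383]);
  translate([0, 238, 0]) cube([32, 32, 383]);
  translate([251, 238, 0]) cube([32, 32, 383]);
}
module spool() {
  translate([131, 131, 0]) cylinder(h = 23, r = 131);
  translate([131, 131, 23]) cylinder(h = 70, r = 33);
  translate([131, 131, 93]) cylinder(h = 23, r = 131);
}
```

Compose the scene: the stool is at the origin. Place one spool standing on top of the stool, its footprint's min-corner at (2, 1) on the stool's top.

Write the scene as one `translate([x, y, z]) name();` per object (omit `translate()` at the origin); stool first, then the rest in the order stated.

stool();
translate([2, 1, 420]) spool();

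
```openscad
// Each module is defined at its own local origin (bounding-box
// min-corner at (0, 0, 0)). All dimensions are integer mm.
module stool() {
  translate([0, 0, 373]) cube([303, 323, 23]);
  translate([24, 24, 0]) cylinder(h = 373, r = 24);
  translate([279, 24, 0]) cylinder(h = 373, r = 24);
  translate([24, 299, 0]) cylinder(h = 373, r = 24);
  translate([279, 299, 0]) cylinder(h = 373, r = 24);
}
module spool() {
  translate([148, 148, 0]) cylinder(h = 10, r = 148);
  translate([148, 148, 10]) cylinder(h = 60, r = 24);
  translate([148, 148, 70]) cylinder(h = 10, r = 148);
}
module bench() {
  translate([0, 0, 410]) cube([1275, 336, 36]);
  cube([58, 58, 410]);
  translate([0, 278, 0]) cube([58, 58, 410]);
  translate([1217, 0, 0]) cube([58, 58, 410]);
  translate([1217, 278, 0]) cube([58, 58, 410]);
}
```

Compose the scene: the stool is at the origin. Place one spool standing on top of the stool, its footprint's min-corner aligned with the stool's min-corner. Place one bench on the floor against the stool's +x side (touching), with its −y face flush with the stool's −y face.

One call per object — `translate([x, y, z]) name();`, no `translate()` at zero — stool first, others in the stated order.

stool();
translate([0, 0, 396]) spool();
translate([303, 0, 0]) bench();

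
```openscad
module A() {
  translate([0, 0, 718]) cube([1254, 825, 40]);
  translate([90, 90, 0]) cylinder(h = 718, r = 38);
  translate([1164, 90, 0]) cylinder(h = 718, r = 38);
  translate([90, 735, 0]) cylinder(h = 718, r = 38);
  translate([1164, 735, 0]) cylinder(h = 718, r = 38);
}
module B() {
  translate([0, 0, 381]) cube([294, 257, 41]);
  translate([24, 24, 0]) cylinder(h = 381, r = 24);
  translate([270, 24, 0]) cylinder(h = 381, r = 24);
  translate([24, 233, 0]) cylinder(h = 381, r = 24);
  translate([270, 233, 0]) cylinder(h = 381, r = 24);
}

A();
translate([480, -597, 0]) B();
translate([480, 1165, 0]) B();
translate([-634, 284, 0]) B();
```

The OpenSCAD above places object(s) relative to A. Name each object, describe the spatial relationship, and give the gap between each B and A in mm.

Each stool's nearest face is 340 mm from the table's bounding box.

A is a table. B is a stool. Three stools sit around the table at the −y, +y, −x sides. The gap between each stool and the table is 340 mm.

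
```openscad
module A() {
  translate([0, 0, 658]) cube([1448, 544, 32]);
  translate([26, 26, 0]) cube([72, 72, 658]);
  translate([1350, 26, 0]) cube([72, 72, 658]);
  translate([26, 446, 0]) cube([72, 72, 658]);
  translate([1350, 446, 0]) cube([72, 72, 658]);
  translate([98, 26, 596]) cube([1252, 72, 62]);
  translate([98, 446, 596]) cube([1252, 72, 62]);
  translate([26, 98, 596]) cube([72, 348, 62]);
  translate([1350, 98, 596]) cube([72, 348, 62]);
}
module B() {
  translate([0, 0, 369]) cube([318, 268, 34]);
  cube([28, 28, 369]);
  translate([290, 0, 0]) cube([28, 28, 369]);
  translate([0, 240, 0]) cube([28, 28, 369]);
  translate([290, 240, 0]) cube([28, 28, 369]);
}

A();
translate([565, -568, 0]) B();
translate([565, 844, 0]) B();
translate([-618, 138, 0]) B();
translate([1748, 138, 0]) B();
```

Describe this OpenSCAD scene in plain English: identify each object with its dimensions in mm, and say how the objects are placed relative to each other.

A is a rectangular dining table. The top is 1448×544×32 mm with its upper surface at z = 690 mm. It stands on four 72×72 mm square legs, each inset 26 mm from the nearest pair of top edges, running from the floor to the underside of the top. Four apron rails, 72 mm thick and 62 mm tall, run between adjacent legs with their top edges flush with the underside of the top and their outer faces flush with the legs' outer faces.

B is a four-legged stool. The seat is a 318×268×34 mm slab whose top surface is at z = 403 mm; four square legs, each 28×28 mm in cross-section, run from the floor (z = 0) to the underside of the seat, each flush with a corner of the seat.

Four stools sit around the table at the −y, +y, −x, +x sides.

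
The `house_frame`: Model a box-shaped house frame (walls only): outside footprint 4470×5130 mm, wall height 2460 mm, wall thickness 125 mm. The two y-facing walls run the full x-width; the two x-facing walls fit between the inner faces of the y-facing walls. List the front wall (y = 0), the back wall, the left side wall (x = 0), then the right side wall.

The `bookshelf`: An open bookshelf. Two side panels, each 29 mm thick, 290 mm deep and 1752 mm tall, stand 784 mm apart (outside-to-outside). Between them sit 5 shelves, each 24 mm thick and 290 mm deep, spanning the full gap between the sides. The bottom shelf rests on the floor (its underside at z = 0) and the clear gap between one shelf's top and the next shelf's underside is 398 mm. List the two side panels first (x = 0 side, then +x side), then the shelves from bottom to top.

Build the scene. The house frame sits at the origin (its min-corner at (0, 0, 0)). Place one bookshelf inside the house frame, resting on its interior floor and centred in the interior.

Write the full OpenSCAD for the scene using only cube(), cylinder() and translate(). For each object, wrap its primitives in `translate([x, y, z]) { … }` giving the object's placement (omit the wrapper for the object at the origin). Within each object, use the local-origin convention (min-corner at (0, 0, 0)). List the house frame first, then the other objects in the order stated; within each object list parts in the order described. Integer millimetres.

cube([4470, 125, 2460]);
translate([0, 5005, 0]) cube([4470, 125, 2460]);
translate([0, 125, 0]) cube([125, 4880, 2460]);
translate([4345, 125, 0]) cube([125, 4880, 2460]);
translate([1843, 2420, 0]) {
  cube([29, 290, 1752]);
  translate([755, 0, 0]) cube([29, 290, 1752]);
  translate([29, 0, 0]) cube([726, 290, 24]);
  translate([29, 0, 422]) cube([726, 290, 24]);
  translate([29, 0, 844]) cube([726, 290, 24]);
  translate([29, 0, 1266]) cube([726, 290, 24]);
  translate([29, 0, 1688]) cube([726, 290, 24]);
}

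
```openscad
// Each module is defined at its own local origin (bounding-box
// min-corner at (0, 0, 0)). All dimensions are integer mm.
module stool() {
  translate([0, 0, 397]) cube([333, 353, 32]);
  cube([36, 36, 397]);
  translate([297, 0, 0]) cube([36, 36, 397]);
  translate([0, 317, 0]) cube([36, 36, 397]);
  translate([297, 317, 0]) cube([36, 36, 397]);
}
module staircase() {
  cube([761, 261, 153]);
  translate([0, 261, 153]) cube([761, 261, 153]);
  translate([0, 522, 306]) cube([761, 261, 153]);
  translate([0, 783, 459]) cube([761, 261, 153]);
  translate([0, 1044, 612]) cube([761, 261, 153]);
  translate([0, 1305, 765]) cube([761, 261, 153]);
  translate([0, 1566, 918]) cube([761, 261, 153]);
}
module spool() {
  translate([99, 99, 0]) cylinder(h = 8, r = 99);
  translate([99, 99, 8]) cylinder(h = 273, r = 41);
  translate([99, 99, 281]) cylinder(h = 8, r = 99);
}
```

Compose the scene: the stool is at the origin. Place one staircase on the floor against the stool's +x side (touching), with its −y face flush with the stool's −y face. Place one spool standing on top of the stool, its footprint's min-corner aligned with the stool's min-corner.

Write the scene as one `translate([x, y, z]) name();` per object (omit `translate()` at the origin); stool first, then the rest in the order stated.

stool();
translate([333, 0, 0]) staircase();
translate([0, 0, 429]) spool();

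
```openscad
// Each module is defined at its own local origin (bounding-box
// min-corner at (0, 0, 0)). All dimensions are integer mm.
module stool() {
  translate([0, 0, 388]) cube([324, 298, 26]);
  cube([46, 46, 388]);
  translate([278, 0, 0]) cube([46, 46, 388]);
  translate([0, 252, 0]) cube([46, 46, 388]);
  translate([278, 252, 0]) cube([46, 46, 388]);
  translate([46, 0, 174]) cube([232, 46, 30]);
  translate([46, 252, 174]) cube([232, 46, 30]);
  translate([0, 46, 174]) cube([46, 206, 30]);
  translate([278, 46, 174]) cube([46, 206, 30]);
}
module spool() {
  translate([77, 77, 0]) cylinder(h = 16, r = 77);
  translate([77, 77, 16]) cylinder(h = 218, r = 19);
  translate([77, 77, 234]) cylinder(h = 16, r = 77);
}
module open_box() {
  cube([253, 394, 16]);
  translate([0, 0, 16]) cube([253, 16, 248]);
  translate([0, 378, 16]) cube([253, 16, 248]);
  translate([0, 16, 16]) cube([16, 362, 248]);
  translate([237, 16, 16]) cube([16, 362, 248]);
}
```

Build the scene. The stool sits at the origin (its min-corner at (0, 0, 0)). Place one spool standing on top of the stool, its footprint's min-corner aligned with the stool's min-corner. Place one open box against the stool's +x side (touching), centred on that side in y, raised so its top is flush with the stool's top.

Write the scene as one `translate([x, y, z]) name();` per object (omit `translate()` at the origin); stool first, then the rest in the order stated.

stool();
translate([0, 0, 414]) spool();
translate([324, -48, 150]) open_box();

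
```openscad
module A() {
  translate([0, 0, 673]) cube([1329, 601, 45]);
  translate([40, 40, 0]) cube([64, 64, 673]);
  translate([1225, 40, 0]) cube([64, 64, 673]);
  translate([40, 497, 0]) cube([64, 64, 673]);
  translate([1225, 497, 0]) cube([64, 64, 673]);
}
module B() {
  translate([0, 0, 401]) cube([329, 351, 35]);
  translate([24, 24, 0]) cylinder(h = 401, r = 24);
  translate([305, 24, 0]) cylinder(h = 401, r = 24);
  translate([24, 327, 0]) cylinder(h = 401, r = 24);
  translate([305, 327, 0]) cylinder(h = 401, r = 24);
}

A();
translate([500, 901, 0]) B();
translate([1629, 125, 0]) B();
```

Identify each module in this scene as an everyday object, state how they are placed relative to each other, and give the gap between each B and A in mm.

A is a table. B is a stool. Two stools sit around the table at the +y, +x sides. The gap between each stool and the table is 300 mm.

Each stool's nearest face is 300 mm from the table's bounding box.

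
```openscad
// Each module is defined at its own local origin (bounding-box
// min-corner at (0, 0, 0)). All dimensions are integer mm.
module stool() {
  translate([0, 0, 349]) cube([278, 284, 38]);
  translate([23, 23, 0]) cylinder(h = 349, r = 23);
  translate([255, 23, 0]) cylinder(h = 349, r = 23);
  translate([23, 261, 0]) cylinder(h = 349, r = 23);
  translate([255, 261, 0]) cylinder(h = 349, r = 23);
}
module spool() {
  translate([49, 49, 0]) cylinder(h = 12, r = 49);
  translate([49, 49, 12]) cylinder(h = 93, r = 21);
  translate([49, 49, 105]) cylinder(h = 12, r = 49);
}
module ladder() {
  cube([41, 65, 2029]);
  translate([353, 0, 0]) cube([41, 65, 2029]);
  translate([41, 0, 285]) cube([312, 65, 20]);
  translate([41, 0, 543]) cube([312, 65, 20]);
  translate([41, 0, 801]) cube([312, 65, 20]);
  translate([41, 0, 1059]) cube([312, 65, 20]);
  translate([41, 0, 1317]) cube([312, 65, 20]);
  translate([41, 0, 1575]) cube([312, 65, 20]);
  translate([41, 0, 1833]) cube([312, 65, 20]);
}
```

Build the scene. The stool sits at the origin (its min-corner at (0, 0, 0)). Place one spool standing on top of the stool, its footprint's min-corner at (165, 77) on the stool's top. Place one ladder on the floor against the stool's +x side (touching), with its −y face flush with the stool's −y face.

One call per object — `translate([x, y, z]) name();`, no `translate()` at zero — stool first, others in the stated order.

stool();
translate([165, 77, 387]) spool();
translate([278, 0, 0]) ladder();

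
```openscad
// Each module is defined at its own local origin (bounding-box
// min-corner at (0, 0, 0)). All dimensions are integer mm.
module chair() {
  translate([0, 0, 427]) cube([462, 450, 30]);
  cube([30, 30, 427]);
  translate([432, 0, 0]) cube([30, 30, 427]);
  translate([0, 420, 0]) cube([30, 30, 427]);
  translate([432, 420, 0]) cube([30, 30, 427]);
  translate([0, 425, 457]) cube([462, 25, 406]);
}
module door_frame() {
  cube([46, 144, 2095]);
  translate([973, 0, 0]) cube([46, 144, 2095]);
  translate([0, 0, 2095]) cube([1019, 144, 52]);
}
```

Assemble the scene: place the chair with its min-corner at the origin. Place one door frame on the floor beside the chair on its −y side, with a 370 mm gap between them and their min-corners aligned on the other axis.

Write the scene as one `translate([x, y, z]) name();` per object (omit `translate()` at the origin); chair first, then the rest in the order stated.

chair();
translate([0, -514, 0]) door_frame();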